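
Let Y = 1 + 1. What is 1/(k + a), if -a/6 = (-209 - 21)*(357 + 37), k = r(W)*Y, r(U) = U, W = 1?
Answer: 1/543722 ≈ 1.8392e-6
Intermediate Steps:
Y = 2
k = 2 (k = 1*2 = 2)
a = 543720 (a = -6*(-209 - 21)*(357 + 37) = -(-1380)*394 = -6*(-90620) = 543720)
1/(k + a) = 1/(2 + 543720) = 1/543722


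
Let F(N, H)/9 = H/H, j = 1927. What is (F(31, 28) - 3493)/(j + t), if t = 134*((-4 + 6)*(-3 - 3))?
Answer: -3484/319 ≈ -10.922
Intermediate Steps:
F(N, H) = 9 (F(N, H) = 9*(H/H) = 9*1 = 9)
t = -1608 (t = 134*(2*(-6)) = 134*(-12) = -1608)
(F(31, 28) - 3493)/(j + t) = (9 - 3493)/(1927 - 1608) = -3484/319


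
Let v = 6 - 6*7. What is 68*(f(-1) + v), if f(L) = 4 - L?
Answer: -2108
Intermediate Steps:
v = -36 (v = 6 - 42 = -36)
68*(f(-1) + v) = 68*((4 - 1*(-1)) - 36) = 68*((4 + 1) - 36) = 68*(5 - 36) = 68*(-31) = -2108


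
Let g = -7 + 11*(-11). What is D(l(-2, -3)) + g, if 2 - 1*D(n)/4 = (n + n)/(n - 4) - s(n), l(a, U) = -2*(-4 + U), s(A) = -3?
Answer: -716/5 ≈ -143.20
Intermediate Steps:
g = -128 (g = -7 - 121 = -128)
l(a, U) = 8 - 2*U
D(n) = -4 - 8*n/(-4 + n) (D(n) = 8 - 4*((n + n)/(n - 4) - 1*(-3)) = 8 - 4*((2*n)/(-4 + n) + 3) = 8 - 4*(2*n/(-4 + n) + 3) = 8 - 4*(3 + 2*n/(-4 + n)) = 8 + (-12 - 8*n/(-4 + n)) = -4 - 8*n/(-4 + n))
D(l(-2, -3)) + g = 4*(4 - 3*(8 - 2*(-3)))/(-4 + (8 - 2*(-3))) - 128 = 4*(4 - 3*(8 + 6))/(-4 + (8 + 6)) - 128 = 4*(4 - 3*14)/(-4 + 14) - 128 = 4*(4 - 42)/10 - 128 = 4*(1/10)*(-38) - 128 = -76/5 - 128 = -716/5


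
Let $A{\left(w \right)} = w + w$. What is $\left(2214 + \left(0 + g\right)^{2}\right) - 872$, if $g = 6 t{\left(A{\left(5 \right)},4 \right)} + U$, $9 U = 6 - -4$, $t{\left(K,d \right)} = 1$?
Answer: $\frac{112798}{81} \approx 1392.6$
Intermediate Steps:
$A{\left(w \right)} = 2 w$
$U = \frac{10}{9}$ ($U = \frac{6 - -4}{9} = \frac{6 + 4}{9} = \frac{1}{9} \cdot 10 = \frac{10}{9} \approx 1.1111$)
$g = \frac{64}{9}$ ($g = 6 \cdot 1 + \frac{10}{9} = 6 + \frac{10}{9} = \frac{64}{9} \approx 7.1111$)
$\left(2214 + \left(0 + g\right)^{2}\right) - 872 = \left(2214 + \left(0 + \frac{64}{9}\right)^{2}\right) - 872 = \left(2214 + \left(\frac{64}{9}\right)^{2}\right) - 872 = \left(2214 + \frac{4096}{81}\right) - 872 = \frac{183430}{81} - 872 = \frac{112798}{81}$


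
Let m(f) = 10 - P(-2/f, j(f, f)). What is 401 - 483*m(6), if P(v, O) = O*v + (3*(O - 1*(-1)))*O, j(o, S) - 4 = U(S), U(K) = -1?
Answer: 12476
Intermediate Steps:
j(o, S) = 3 (j(o, S) = 4 - 1 = 3)
P(v, O) = O*v + O*(3 + 3*O) (P(v, O) = O*v + (3*(O + 1))*O = O*v + (3*(1 + O))*O = O*v + (3 + 3*O)*O = O*v + O*(3 + 3*O))
m(f) = -26 + 6/f (m(f) = 10 - 3*(3 - 2/f + 3*3) = 10 - 3*(3 - 2/f + 9) = 10 - 3*(12 - 2/f) = 10 - (36 - 6/f) = 10 + (-36 + 6/f) = -26 + 6/f)
401 - 483*m(6) = 401 - 483*(-26 + 6/6) = 401 - 483*(-26 + 6*(⅙)) = 401 - 483*(-26 + 1) = 401 - 483*(-25) = 401 + 12075 = 12476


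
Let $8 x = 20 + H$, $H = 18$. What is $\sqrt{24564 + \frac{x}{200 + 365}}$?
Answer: $\frac{\sqrt{31365782335}}{1130} \approx 156.73$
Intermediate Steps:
$x = \frac{19}{4}$ ($x = \frac{20 + 18}{8} = \frac{1}{8} \cdot 38 = \frac{19}{4} \approx 4.75$)
$\sqrt{24564 + \frac{x}{200 + 365}} = \sqrt{24564 + \frac{19}{4 \left(200 + 365\right)}} = \sqrt{24564 + \frac{19}{4 \cdot 565}} = \sqrt{24564 + \frac{19}{4} \cdot \frac{1}{565}} = \sqrt{24564 + \frac{19}{2260}} = \sqrt{\frac{55514659}{2260}} = \frac{\sqrt{31365782335}}{1130}$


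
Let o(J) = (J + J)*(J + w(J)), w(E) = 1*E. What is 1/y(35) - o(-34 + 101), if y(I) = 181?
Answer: -3250035/181 ≈ -17956.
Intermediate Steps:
w(E) = E
o(J) = 4*J² (o(J) = (J + J)*(J + J) = (2*J)*(2*J) = 4*J²)
1/y(35) - o(-34 + 101) = 1/181 - 4*(-34 + 101)² = 1/181 - 4*67² = 1/181 - 4*4489 = 1/181 - 1*17956 = 1/181 - 17956 = -3250035/181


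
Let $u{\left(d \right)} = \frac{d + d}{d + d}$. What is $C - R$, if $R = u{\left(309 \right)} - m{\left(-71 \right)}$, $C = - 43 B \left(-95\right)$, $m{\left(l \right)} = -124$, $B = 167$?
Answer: $682070$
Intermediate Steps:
$u{\left(d \right)} = 1$ ($u{\left(d \right)} = \frac{2 d}{2 d} = 2 d \frac{1}{2 d} = 1$)
$C = 682195$ ($C = \left(-43\right) 167 \left(-95\right) = \left(-7181\right) \left(-95\right) = 682195$)
$R = 125$ ($R = 1 - -124 = 1 + 124 = 125$)
$C - R = 682195 - 125 = 682070$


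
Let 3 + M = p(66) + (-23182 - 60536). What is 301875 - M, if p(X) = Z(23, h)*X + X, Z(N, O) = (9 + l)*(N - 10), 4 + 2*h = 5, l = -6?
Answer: 382956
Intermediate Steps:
h = ½ (h = -2 + (½)*5 = -2 + 5/2 = ½ ≈ 0.50000)
Z(N, O) = -30 + 3*N (Z(N, O) = (9 - 6)*(N - 10) = 3*(-10 + N) = -30 + 3*N)
p(X) = 40*X (p(X) = (-30 + 3*23)*X + X = (-30 + 69)*X + X = 39*X + X = 40*X)
M = -81081 (M = -3 + (40*66 + (-23182 - 60536)) = -3 + (2640 - 83718) = -3 - 81078 = -81081)
301875 - M = 301875 - 1*(-81081) = 301875 + 81081 = 382956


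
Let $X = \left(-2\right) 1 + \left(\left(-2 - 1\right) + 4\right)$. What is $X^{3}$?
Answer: $-1$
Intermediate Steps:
$X = -1$ ($X = -2 + \left(-3 + 4\right) = -2 + 1 = -1$)
$X^{3} = \left(-1\right)^{3} = -1$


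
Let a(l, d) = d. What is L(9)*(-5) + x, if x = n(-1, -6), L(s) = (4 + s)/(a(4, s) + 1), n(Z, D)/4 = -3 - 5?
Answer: -77/2 ≈ -38.500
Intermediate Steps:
n(Z, D) = -32 (n(Z, D) = 4*(-3 - 5) = 4*(-8) = -32)
L(s) = (4 + s)/(1 + s) (L(s) = (4 + s)/(s + 1) = (4 + s)/(1 + s))
x = -32
L(9)*(-5) + x = ((4 + 9)/(1 + 9))*(-5) - 32 = (13/10)*(-5) - 32 = -13/2 - 32 = -77/2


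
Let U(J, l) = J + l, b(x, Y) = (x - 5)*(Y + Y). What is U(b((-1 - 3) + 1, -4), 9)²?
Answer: 5329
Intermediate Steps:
b(x, Y) = 2*Y*(-5 + x) (b(x, Y) = (-5 + x)*(2*Y) = 2*Y*(-5 + x))
U(b((-1 - 3) + 1, -4), 9)² = (2*(-4)*(-5 + ((-1 - 3) + 1)) + 9)² = (2*(-4)*(-5 + (-4 + 1)) + 9)² = (2*(-4)*(-5 - 3) + 9)² = (2*(-4)*(-8) + 9)² = (64 + 9)² = 73² = 5329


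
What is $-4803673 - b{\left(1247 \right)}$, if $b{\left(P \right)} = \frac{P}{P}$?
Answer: $-4803674$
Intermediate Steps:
$b{\left(P \right)} = 1$
$-4803673 - b{\left(1247 \right)} = -4803673 - 1 = -4803674$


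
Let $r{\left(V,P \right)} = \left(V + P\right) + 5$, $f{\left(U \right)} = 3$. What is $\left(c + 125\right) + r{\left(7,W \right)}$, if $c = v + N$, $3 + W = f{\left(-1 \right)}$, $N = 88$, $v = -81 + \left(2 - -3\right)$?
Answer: $149$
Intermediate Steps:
$v = -76$ ($v = -81 + \left(2 + 3\right) = -81 + 5 = -76$)
$W = 0$ ($W = -3 + 3 = 0$)
$c = 12$ ($c = -76 + 88 = 12$)
$r{\left(V,P \right)} = 5 + P + V$ ($r{\left(V,P \right)} = \left(P + V\right) + 5 = 5 + P + V$)
$\left(c + 125\right) + r{\left(7,W \right)} = \left(12 + 125\right) + \left(5 + 0 + 7\right) = 137 + 12 = 149$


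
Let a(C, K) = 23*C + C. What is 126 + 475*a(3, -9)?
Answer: 34326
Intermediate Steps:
a(C, K) = 24*C
126 + 475*a(3, -9) = 126 + 475*(24*3) = 126 + 475*72 = 126 + 34200 = 34326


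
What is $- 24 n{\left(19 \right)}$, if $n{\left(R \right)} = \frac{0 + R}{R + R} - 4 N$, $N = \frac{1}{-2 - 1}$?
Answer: $-44$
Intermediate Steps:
$N = - \frac{1}{3}$ ($N = \frac{1}{-3} = - \frac{1}{3} \approx -0.33333$)
$n{\left(R \right)} = \frac{11}{6}$ ($n{\left(R \right)} = \frac{0 + R}{R + R} - - \frac{4}{3} = \frac{R}{2 R} + \frac{4}{3} = R \frac{1}{2 R} + \frac{4}{3} = \frac{1}{2} + \frac{4}{3} = \frac{11}{6}$)
$- 24 n{\left(19 \right)} = \left(-24\right) \frac{11}{6} = -44$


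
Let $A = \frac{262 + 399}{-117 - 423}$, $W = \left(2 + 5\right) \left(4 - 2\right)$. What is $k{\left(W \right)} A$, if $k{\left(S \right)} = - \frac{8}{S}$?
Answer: $\frac{661}{945} \approx 0.69947$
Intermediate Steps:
$W = 14$ ($W = 7 \cdot 2 = 14$)
$A = - \frac{661}{540}$ ($A = \frac{661}{-540} = 661 \left(- \frac{1}{540}\right) = - \frac{661}{540} \approx -1.2241$)
$k{\left(W \right)} A = - \frac{8}{14} \left(- \frac{661}{540}\right) = \left(-8\right) \frac{1}{14} \left(- \frac{661}{540}\right) = \left(- \frac{4}{7}\right) \left(- \frac{661}{540}\right) = \frac{661}{945}$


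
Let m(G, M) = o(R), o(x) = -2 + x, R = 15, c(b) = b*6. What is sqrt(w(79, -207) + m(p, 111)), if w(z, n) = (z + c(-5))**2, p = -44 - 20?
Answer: sqrt(2414) ≈ 49.132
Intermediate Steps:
p = -64
c(b) = 6*b
w(z, n) = (-30 + z)**2 (w(z, n) = (z + 6*(-5))**2 = (z - 30)**2 = (-30 + z)**2)
m(G, M) = 13 (m(G, M) = -2 + 15 = 13)
sqrt(w(79, -207) + m(p, 111)) = sqrt((-30 + 79)**2 + 13) = sqrt(49**2 + 13) = sqrt(2401 + 13) = sqrt(2414)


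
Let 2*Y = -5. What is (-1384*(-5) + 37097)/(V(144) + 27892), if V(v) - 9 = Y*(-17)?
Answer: 88034/55887 ≈ 1.5752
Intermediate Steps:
Y = -5/2 (Y = (½)*(-5) = -5/2 ≈ -2.5000)
V(v) = 103/2 (V(v) = 9 - 5/2*(-17) = 9 + 85/2 = 103/2)
(-1384*(-5) + 37097)/(V(144) + 27892) = (-1384*(-5) + 37097)/(103/2 + 27892) = (6920 + 37097)/(55887/2) = 44017*(2/55887) = 88034/55887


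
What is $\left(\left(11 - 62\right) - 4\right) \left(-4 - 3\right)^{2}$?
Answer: $-2695$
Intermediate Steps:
$\left(\left(11 - 62\right) - 4\right) \left(-4 - 3\right)^{2} = \left(-51 - 4\right) \left(-7\right)^{2} = \left(-55\right) 49 = -2695$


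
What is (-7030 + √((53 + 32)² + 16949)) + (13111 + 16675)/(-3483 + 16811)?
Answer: -46833027/6664 + 3*√2686 ≈ -6872.3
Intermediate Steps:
(-7030 + √((53 + 32)² + 16949)) + (13111 + 16675)/(-3483 + 16811) = (-7030 + √(85² + 16949)) + 29786/13328 = (-7030 + √(7225 + 16949)) + 29786*(1/13328) = (-7030 + √24174) + 14893/6664 = (-7030 + 3*√2686) + 14893/6664 = -46833027/6664 + 3*√2686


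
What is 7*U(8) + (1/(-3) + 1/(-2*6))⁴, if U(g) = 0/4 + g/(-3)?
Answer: -386447/20736 ≈ -18.637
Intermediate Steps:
U(g) = -g/3 (U(g) = 0*(¼) + g*(-⅓) = 0 - g/3 = -g/3)
7*U(8) + (1/(-3) + 1/(-2*6))⁴ = 7*(-⅓*8) + (1/(-3) + 1/(-2*6))⁴ = 7*(-8/3) + (1*(-⅓) - ½*⅙)⁴ = -56/3 + (-⅓ - 1/12)⁴ = -56/3 + (-5/12)⁴ = -56/3 + 625/20736 = -386447/20736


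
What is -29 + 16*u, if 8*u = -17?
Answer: -63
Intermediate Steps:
u = -17/8 (u = (1/8)*(-17) = -17/8 ≈ -2.1250)
-29 + 16*u = -29 + 16*(-17/8) = -29 - 34 = -63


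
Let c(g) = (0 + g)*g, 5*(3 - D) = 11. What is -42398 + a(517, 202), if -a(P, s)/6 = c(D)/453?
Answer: -160052482/3775 ≈ -42398.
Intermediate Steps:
D = 4/5 (D = 3 - 1/5*11 = 3 - 11/5 = 4/5 ≈ 0.80000)
c(g) = g**2 (c(g) = g*g = g**2)
a(P, s) = -32/3775 (a(P, s) = -6*(4/5)**2/453 = -96/(25*453) = -6*16/11325 = -32/3775)
-42398 + a(517, 202) = -42398 - 32/3775 = -160052482/3775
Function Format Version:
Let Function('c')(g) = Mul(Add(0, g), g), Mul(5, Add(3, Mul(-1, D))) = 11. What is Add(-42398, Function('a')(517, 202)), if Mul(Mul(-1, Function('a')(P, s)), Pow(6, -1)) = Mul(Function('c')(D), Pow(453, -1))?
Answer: Rational(-160052482, 3775) ≈ -42398.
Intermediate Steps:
D = Rational(4, 5) (D = Add(3, Mul(Rational(-1, 5), 11)) = Add(3, Rational(-11, 5)) = Rational(4, 5) ≈ 0.80000)
Function('c')(g) = Pow(g, 2) (Function('c')(g) = Mul(g, g) = Pow(g, 2))
Function('a')(P, s) = Rational(-32, 3775) (Function('a')(P, s) = Mul(-6, Mul(Pow(Rational(4, 5), 2), Pow(453, -1))) = Mul(-6, Mul(Rational(16, 25), Rational(1, 453))) = Mul(-6, Rational(16, 11325)) = Rational(-32, 3775))
Add(-42398, Function('a')(517, 202)) = Add(-42398, Rational(-32, 3775)) = Rational(-160052482, 3775)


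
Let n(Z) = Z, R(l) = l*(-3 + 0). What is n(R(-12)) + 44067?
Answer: 44103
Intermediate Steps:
R(l) = -3*l (R(l) = l*(-3) = -3*l)
n(R(-12)) + 44067 = -3*(-12) + 44067 = 36 + 44067 = 44103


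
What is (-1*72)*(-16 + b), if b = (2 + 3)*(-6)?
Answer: 3312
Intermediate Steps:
b = -30 (b = 5*(-6) = -30)
(-1*72)*(-16 + b) = (-1*72)*(-16 - 30) = -72*(-46) = 3312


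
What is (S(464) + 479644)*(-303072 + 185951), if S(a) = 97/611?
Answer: -34323782549301/611 ≈ -5.6176e+10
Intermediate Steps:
S(a) = 97/611 (S(a) = 97*(1/611) = 97/611)
(S(464) + 479644)*(-303072 + 185951) = (97/611 + 479644)*(-303072 + 185951) = (293062581/611)*(-117121) = -34323782549301/611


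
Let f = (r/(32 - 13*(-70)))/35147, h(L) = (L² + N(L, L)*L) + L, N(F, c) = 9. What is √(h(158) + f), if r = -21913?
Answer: √29096763641850704982/33108474 ≈ 162.92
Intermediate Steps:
h(L) = L² + 10*L (h(L) = (L² + 9*L) + L = L² + 10*L)
f = -21913/33108474 (f = -21913/(32 - 13*(-70))/35147 = -21913/(32 + 910)*(1/35147) = -21913/942*(1/35147) = -21913*1/942*(1/35147) = -21913/942*1/35147 = -21913/33108474 ≈ -0.00066185)
√(h(158) + f) = √(158*(10 + 158) - 21913/33108474) = √(158*168 - 21913/33108474) = √(26544 - 21913/33108474) = √(878831311943/33108474) = √29096763641850704982/33108474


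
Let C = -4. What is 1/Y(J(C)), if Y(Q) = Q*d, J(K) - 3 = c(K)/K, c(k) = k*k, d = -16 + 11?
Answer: ⅕ ≈ 0.20000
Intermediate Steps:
d = -5
c(k) = k²
J(K) = 3 + K (J(K) = 3 + K²/K = 3 + K)
Y(Q) = -5*Q (Y(Q) = Q*(-5) = -5*Q)
1/Y(J(C)) = 1/(-5*(3 - 4)) = 1/(-5*(-1)) = 1/5 = ⅕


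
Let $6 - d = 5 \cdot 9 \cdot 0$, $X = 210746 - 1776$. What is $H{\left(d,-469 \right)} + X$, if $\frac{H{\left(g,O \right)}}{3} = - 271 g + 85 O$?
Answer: $84497$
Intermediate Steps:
$X = 208970$ ($X = 210746 - 1776 = 208970$)
$d = 6$ ($d = 6 - 5 \cdot 9 \cdot 0 = 6 - 45 \cdot 0 = 6 - 0 = 6 + 0 = 6$)
$H{\left(g,O \right)} = - 813 g + 255 O$ ($H{\left(g,O \right)} = 3 \left(- 271 g + 85 O\right) = - 813 g + 255 O$)
$H{\left(d,-469 \right)} + X = \left(\left(-813\right) 6 + 255 \left(-469\right)\right) + 208970 = \left(-4878 - 119595\right) + 208970 = -124473 + 208970 = 84497$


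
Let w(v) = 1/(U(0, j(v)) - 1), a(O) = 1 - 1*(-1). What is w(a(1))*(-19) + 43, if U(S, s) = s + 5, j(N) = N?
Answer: 239/6 ≈ 39.833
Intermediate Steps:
a(O) = 2 (a(O) = 1 + 1 = 2)
U(S, s) = 5 + s
w(v) = 1/(4 + v) (w(v) = 1/((5 + v) - 1) = 1/(4 + v))
w(a(1))*(-19) + 43 = -19/(4 + 2) + 43 = -19/6 + 43 = 239/6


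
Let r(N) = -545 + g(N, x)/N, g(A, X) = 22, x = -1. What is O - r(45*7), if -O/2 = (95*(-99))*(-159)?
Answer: -941927197/315 ≈ -2.9902e+6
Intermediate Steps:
O = -2990790 (O = -2*95*(-99)*(-159) = -(-18810)*(-159) = -2*1495395 = -2990790)
r(N) = -545 + 22/N
O - r(45*7) = -2990790 - (-545 + 22/((45*7))) = -2990790 - (-545 + 22/315) = -2990790 - 1*(-171653/315) = -2990790 + 171653/315 = -941927197/315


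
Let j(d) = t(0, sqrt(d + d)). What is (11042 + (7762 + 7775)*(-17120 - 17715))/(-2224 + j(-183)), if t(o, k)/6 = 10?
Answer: 541220353/2164 ≈ 2.5010e+5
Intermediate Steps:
t(o, k) = 60 (t(o, k) = 6*10 = 60)
j(d) = 60
(11042 + (7762 + 7775)*(-17120 - 17715))/(-2224 + j(-183)) = (11042 + (7762 + 7775)*(-17120 - 17715))/(-2224 + 60) = (11042 + 15537*(-34835))/(-2164) = (11042 - 541231395)*(-1/2164) = -541220353*(-1/2164) = 541220353/2164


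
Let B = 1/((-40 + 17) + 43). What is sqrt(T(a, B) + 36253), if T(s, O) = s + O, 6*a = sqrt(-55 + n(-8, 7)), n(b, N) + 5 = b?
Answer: sqrt(32627745 + 300*I*sqrt(17))/30 ≈ 190.4 + 0.0036091*I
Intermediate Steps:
n(b, N) = -5 + b
a = I*sqrt(17)/3 (a = sqrt(-55 + (-5 - 8))/6 = sqrt(-55 - 13)/6 = sqrt(-68)/6 = (2*I*sqrt(17))/6 = I*sqrt(17)/3 ≈ 1.3744*I)
B = 1/20 (B = 1/(-23 + 43) = 1/20 ≈ 0.050000)
T(s, O) = O + s
sqrt(T(a, B) + 36253) = sqrt((1/20 + I*sqrt(17)/3) + 36253) = sqrt(725061/20 + I*sqrt(17)/3)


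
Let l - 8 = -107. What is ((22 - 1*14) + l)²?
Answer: 8281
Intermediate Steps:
l = -99 (l = 8 - 107 = -99)
((22 - 1*14) + l)² = ((22 - 1*14) - 99)² = ((22 - 14) - 99)² = (8 - 99)² = (-91)² = 8281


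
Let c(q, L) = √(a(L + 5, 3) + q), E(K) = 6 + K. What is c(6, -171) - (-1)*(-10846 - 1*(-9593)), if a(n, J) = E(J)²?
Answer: -1253 + √87 ≈ -1243.7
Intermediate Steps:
a(n, J) = (6 + J)²
c(q, L) = √(81 + q) (c(q, L) = √((6 + 3)² + q) = √(9² + q) = √(81 + q))
c(6, -171) - (-1)*(-10846 - 1*(-9593)) = √(81 + 6) - (-1)*(-10846 - 1*(-9593)) = √87 - (-1)*(-10846 + 9593) = √87 - (-1)*(-1253) = √87 - 1*1253 = √87 - 1253 = -1253 + √87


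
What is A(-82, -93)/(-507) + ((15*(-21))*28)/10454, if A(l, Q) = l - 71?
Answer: -478713/883363 ≈ -0.54192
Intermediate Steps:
A(l, Q) = -71 + l
A(-82, -93)/(-507) + ((15*(-21))*28)/10454 = (-71 - 82)/(-507) + ((15*(-21))*28)/10454 = -153*(-1/507) - 315*28*(1/10454) = 51/169 - 8820*1/10454 = 51/169 - 4410/5227 = -478713/883363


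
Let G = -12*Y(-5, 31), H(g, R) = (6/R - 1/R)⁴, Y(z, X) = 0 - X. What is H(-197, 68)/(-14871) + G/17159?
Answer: 118282017884137/5455917550788864 ≈ 0.021680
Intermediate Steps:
Y(z, X) = -X
H(g, R) = 625/R⁴ (H(g, R) = (5/R)⁴ = 625/R⁴)
G = 372 (G = -(-12)*31 = -12*(-31) = 372)
H(-197, 68)/(-14871) + G/17159 = (625/68⁴)/(-14871) + 372/17159 = (625*(1/21381376))*(-1/14871) + 372*(1/17159) = (625/21381376)*(-1/14871) + 372/17159 = -625/317962442496 + 372/17159 = 118282017884137/5455917550788864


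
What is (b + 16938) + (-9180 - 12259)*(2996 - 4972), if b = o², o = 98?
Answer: 42390006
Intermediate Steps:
b = 9604 (b = 98² = 9604)
(b + 16938) + (-9180 - 12259)*(2996 - 4972) = (9604 + 16938) + (-9180 - 12259)*(2996 - 4972) = 26542 - 21439*(-1976) = 26542 + 42363464 = 42390006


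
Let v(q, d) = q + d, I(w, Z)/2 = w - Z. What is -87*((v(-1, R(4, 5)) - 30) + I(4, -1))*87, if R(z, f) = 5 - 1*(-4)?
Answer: 90828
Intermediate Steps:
I(w, Z) = -2*Z + 2*w (I(w, Z) = 2*(w - Z) = -2*Z + 2*w)
R(z, f) = 9 (R(z, f) = 5 + 4 = 9)
v(q, d) = d + q
-87*((v(-1, R(4, 5)) - 30) + I(4, -1))*87 = -87*(((9 - 1) - 30) + (-2*(-1) + 2*4))*87 = -87*((8 - 30) + (2 + 8))*87 = -87*(-22 + 10)*87 = -87*(-12)*87 = 1044*87 = 90828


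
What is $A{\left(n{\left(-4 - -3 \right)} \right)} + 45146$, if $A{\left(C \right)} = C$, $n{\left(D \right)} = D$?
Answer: $45145$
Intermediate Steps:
$A{\left(n{\left(-4 - -3 \right)} \right)} + 45146 = \left(-4 - -3\right) + 45146 = \left(-4 + 3\right) + 45146 = -1 + 45146 = 45145$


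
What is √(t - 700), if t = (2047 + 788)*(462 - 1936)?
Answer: I*√4179490 ≈ 2044.4*I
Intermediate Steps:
t = -4178790 (t = 2835*(-1474) = -4178790)
√(t - 700) = √(-4178790 - 700) = √(-4179490) = I*√4179490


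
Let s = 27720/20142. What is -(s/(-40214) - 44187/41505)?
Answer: 331409220307/311283806055 ≈ 1.0647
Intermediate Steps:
s = 1540/1119 (s = 27720*(1/20142) = 1540/1119 ≈ 1.3762)
-(s/(-40214) - 44187/41505) = -((1540/1119)/(-40214) - 44187/41505) = -((1540/1119)*(-1/40214) - 44187*1/41505) = -(-770/22499733 - 14729/13835) = -1*(-331409220307/311283806055) = 331409220307/311283806055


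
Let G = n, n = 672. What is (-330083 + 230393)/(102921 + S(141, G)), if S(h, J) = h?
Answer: -16615/17177 ≈ -0.96728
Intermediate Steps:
G = 672
(-330083 + 230393)/(102921 + S(141, G)) = (-330083 + 230393)/(102921 + 141) = -99690/103062 = -99690*1/103062 = -16615/17177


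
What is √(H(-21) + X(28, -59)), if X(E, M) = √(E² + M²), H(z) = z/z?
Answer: √(1 + √4265) ≈ 8.1429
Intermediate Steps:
H(z) = 1
√(H(-21) + X(28, -59)) = √(1 + √(28² + (-59)²)) = √(1 + √(784 + 3481)) = √(1 + √4265)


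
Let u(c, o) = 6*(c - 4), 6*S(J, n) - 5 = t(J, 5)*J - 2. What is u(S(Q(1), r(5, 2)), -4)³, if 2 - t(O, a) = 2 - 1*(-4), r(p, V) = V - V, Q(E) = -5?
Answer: -1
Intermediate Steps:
r(p, V) = 0
t(O, a) = -4 (t(O, a) = 2 - (2 - 1*(-4)) = 2 - (2 + 4) = 2 - 1*6 = 2 - 6 = -4)
S(J, n) = ½ - 2*J/3 (S(J, n) = ⅚ + (-4*J - 2)/6 = ⅚ + (-2 - 4*J)/6 = ⅚ + (-⅓ - 2*J/3) = ½ - 2*J/3)
u(c, o) = -24 + 6*c (u(c, o) = 6*(-4 + c) = -24 + 6*c)
u(S(Q(1), r(5, 2)), -4)³ = (-24 + 6*(½ - ⅔*(-5)))³ = (-24 + 6*(½ + 10/3))³ = (-24 + 6*(23/6))³ = (-24 + 23)³ = (-1)³ = -1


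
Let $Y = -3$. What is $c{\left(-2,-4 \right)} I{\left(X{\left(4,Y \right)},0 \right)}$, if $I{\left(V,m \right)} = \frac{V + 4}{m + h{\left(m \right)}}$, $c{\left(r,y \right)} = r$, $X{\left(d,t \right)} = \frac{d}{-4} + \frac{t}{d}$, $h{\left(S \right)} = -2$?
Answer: $\frac{9}{4} \approx 2.25$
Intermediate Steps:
$X{\left(d,t \right)} = - \frac{d}{4} + \frac{t}{d}$ ($X{\left(d,t \right)} = d \left(- \frac{1}{4}\right) + \frac{t}{d} = - \frac{d}{4} + \frac{t}{d}$)
$I{\left(V,m \right)} = \frac{4 + V}{-2 + m}$ ($I{\left(V,m \right)} = \frac{V + 4}{m - 2} = \frac{4 + V}{-2 + m}$)
$c{\left(-2,-4 \right)} I{\left(X{\left(4,Y \right)},0 \right)} = - 2 \frac{4 - \left(1 + \frac{3}{4}\right)}{-2 + 0} = - 2 \frac{4 - \frac{7}{4}}{-2} = - 2 \left(- \frac{4 - \frac{7}{4}}{2}\right) = - 2 \left(\left(- \frac{1}{2}\right) \frac{9}{4}\right) = \left(-2\right) \left(- \frac{9}{8}\right) = \frac{9}{4}$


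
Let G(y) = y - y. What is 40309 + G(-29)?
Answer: 40309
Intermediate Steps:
G(y) = 0
40309 + G(-29) = 40309 + 0 = 40309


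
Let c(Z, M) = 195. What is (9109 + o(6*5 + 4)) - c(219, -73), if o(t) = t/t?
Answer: 8915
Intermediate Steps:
o(t) = 1
(9109 + o(6*5 + 4)) - c(219, -73) = (9109 + 1) - 1*195 = 9110 - 195 = 8915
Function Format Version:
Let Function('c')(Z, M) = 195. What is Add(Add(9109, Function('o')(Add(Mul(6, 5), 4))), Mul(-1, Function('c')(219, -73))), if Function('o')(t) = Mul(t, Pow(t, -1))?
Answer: 8915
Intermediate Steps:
Function('o')(t) = 1
Add(Add(9109, Function('o')(Add(Mul(6, 5), 4))), Mul(-1, Function('c')(219, -73))) = Add(Add(9109, 1), Mul(-1, 195)) = Add(9110, -195) = 8915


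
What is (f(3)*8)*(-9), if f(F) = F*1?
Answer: -216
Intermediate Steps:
f(F) = F
(f(3)*8)*(-9) = (3*8)*(-9) = 24*(-9) = -216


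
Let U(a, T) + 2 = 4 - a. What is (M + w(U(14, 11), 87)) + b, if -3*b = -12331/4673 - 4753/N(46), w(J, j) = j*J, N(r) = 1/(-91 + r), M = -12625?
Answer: -1191097985/14019 ≈ -84963.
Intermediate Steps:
U(a, T) = 2 - a (U(a, T) = -2 + (4 - a) = 2 - a)
w(J, j) = J*j
b = -999472274/14019 (b = -(-12331/4673 - 4753/(1/(-91 + 46)))/3 = -(-12331*1/4673 - 4753/(1/(-45)))/3 = -(-12331/4673 - 4753/(-1/45))/3 = -(-12331/4673 - 4753*(-45))/3 = -(-12331/4673 + 213885)/3 = -⅓*999472274/4673 = -999472274/14019 ≈ -71294.)
(M + w(U(14, 11), 87)) + b = (-12625 + (2 - 1*14)*87) - 999472274/14019 = (-12625 + (2 - 14)*87) - 999472274/14019 = (-12625 - 12*87) - 999472274/14019 = (-12625 - 1044) - 999472274/14019 = -13669 - 999472274/14019 = -1191097985/14019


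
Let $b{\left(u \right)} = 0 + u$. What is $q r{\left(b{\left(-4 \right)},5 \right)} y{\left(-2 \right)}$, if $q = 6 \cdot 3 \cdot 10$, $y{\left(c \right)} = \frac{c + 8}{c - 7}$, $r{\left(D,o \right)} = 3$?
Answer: $-360$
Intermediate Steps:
$b{\left(u \right)} = u$
$y{\left(c \right)} = \frac{8 + c}{-7 + c}$
$q = 180$ ($q = 6 \cdot 30 = 180$)
$q r{\left(b{\left(-4 \right)},5 \right)} y{\left(-2 \right)} = 180 \cdot 3 \frac{8 - 2}{-7 - 2} = 540 \frac{1}{-9} \cdot 6 = 540 \left(\left(- \frac{1}{9}\right) 6\right) = 540 \left(- \frac{2}{3}\right) = -360$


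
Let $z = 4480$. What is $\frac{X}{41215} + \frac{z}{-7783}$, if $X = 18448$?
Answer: $- \frac{41062416}{320776345} \approx -0.12801$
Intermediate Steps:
$\frac{X}{41215} + \frac{z}{-7783} = \frac{18448}{41215} + \frac{4480}{-7783} = 18448 \cdot \frac{1}{41215} + 4480 \left(- \frac{1}{7783}\right) = \frac{18448}{41215} - \frac{4480}{7783} = - \frac{41062416}{320776345}$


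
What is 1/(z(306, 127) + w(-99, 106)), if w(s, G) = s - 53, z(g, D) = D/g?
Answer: -306/46385 ≈ -0.0065970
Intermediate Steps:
w(s, G) = -53 + s
1/(z(306, 127) + w(-99, 106)) = 1/(127/306 + (-53 - 99)) = 1/(127*(1/306) - 152) = 1/(127/306 - 152) = 1/(-46385/306) = -306/46385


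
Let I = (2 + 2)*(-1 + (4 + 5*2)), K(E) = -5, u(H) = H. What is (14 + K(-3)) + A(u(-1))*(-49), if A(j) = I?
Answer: -2539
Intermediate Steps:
I = 52 (I = 4*(-1 + (4 + 10)) = 4*(-1 + 14) = 4*13 = 52)
A(j) = 52
(14 + K(-3)) + A(u(-1))*(-49) = (14 - 5) + 52*(-49) = 9 - 2548 = -2539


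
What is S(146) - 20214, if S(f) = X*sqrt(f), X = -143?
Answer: -20214 - 143*sqrt(146) ≈ -21942.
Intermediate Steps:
S(f) = -143*sqrt(f)
S(146) - 20214 = -143*sqrt(146) - 20214 = -20214 - 143*sqrt(146)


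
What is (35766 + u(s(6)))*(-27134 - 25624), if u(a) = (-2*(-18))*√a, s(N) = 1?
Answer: -1888841916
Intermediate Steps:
u(a) = 36*√a
(35766 + u(s(6)))*(-27134 - 25624) = (35766 + 36*√1)*(-27134 - 25624) = (35766 + 36*1)*(-52758) = (35766 + 36)*(-52758) = 35802*(-52758) = -1888841916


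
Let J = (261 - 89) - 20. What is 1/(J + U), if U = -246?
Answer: -1/94 ≈ -0.010638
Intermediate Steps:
J = 152 (J = 172 - 20 = 152)
1/(J + U) = 1/(152 - 246) = 1/(-94) = -1/94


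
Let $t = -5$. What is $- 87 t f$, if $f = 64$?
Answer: $27840$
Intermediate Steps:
$- 87 t f = \left(-87\right) \left(-5\right) 64 = 435 \cdot 64 = 27840$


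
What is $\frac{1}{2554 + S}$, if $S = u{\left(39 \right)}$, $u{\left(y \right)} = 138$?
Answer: $\frac{1}{2692} \approx 0.00037147$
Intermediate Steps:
$S = 138$
$\frac{1}{2554 + S} = \frac{1}{2554 + 138} = \frac{1}{2692}$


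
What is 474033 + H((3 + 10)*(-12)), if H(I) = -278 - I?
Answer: 473911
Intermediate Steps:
474033 + H((3 + 10)*(-12)) = 474033 + (-278 - (3 + 10)*(-12)) = 474033 + (-278 - 13*(-12)) = 474033 + (-278 - 1*(-156)) = 474033 + (-278 + 156) = 474033 - 122 = 473911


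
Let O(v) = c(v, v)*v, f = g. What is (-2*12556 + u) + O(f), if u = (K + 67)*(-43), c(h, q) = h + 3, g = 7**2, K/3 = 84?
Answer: -36281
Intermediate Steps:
K = 252 (K = 3*84 = 252)
g = 49
c(h, q) = 3 + h
f = 49
O(v) = v*(3 + v) (O(v) = (3 + v)*v = v*(3 + v))
u = -13717 (u = (252 + 67)*(-43) = 319*(-43) = -13717)
(-2*12556 + u) + O(f) = (-2*12556 - 13717) + 49*(3 + 49) = (-25112 - 13717) + 49*52 = -38829 + 2548 = -36281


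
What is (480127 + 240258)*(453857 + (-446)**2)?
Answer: 470247877605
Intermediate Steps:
(480127 + 240258)*(453857 + (-446)**2) = 720385*(453857 + 198916) = 720385*652773 = 470247877605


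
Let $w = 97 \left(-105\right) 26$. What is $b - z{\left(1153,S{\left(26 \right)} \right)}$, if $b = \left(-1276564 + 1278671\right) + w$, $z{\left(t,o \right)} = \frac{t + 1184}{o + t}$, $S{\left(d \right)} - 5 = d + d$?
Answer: $- \frac{317872967}{1210} \approx -2.6271 \cdot 10^{5}$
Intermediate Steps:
$w = -264810$ ($w = \left(-10185\right) 26 = -264810$)
$S{\left(d \right)} = 5 + 2 d$ ($S{\left(d \right)} = 5 + \left(d + d\right) = 5 + 2 d$)
$z{\left(t,o \right)} = \frac{1184 + t}{o + t}$
$b = -262703$ ($b = \left(-1276564 + 1278671\right) - 264810 = 2107 - 264810 = -262703$)
$b - z{\left(1153,S{\left(26 \right)} \right)} = -262703 - \frac{1184 + 1153}{\left(5 + 2 \cdot 26\right) + 1153} = -262703 - \frac{1}{\left(5 + 52\right) + 1153} \cdot 2337 = -262703 - \frac{1}{57 + 1153} \cdot 2337 = -262703 - \frac{1}{1210} \cdot 2337 = -262703 - \frac{2337}{1210} = - \frac{317872967}{1210}$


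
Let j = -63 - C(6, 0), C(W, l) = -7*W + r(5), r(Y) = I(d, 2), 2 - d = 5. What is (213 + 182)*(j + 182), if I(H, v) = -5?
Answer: 65570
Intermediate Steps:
d = -3 (d = 2 - 1*5 = 2 - 5 = -3)
r(Y) = -5
C(W, l) = -5 - 7*W (C(W, l) = -7*W - 5 = -5 - 7*W)
j = -16 (j = -63 - (-5 - 7*6) = -63 - (-5 - 42) = -63 - 1*(-47) = -63 + 47 = -16)
(213 + 182)*(j + 182) = (213 + 182)*(-16 + 182) = 395*166 = 65570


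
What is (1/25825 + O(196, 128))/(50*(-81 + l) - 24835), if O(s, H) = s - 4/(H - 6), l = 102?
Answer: -308712111/37469105125 ≈ -0.0082391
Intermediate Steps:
O(s, H) = s - 4/(-6 + H)
(1/25825 + O(196, 128))/(50*(-81 + l) - 24835) = (1/25825 + (-4 - 6*196 + 128*196)/(-6 + 128))/(50*(-81 + 102) - 24835) = (1/25825 + (-4 - 1176 + 25088)/122)/(50*21 - 24835) = (1/25825 + (1/122)*23908)/(1050 - 24835) = (1/25825 + 11954/61)/(-23785) = (308712111/1575325)*(-1/23785) = -308712111/37469105125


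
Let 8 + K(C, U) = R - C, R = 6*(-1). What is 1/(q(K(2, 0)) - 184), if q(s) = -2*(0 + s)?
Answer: -1/152 ≈ -0.0065789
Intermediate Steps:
R = -6
K(C, U) = -14 - C (K(C, U) = -8 + (-6 - C) = -14 - C)
q(s) = -2*s
1/(q(K(2, 0)) - 184) = 1/(-2*(-14 - 1*2) - 184) = 1/(-2*(-14 - 2) - 184) = 1/(-2*(-16) - 184) = 1/(32 - 184) = 1/(-152) = -1/152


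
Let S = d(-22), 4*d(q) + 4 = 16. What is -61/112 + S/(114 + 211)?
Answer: -19489/36400 ≈ -0.53541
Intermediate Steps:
d(q) = 3 (d(q) = -1 + (1/4)*16 = -1 + 4 = 3)
S = 3
-61/112 + S/(114 + 211) = -61/112 + 3/(114 + 211) = -61*1/112 + 3/325 = -61/112 + 3*(1/325) = -61/112 + 3/325 = -19489/36400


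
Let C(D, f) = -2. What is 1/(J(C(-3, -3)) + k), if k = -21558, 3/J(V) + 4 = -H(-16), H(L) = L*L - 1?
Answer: -259/5583525 ≈ -4.6386e-5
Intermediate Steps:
H(L) = -1 + L**2 (H(L) = L**2 - 1 = -1 + L**2)
J(V) = -3/259 (J(V) = 3/(-4 - (-1 + (-16)**2)) = 3/(-4 - (-1 + 256)) = 3/(-4 - 1*255) = 3/(-4 - 255) = 3/(-259) = 3*(-1/259) = -3/259)
1/(J(C(-3, -3)) + k) = 1/(-3/259 - 21558) = 1/(-5583525/259) = -259/5583525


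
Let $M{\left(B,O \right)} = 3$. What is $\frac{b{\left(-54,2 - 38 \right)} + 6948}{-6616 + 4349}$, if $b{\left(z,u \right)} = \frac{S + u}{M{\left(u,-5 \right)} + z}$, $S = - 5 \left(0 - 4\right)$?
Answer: $- \frac{354364}{115617} \approx -3.065$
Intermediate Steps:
$S = 20$ ($S = \left(-5\right) \left(-4\right) = 20$)
$b{\left(z,u \right)} = \frac{20 + u}{3 + z}$
$\frac{b{\left(-54,2 - 38 \right)} + 6948}{-6616 + 4349} = \frac{\frac{20 + \left(2 - 38\right)}{3 - 54} + 6948}{-6616 + 4349} = \frac{\frac{20 - 36}{-51} + 6948}{-2267} = \left(\left(- \frac{1}{51}\right) \left(-16\right) + 6948\right) \left(- \frac{1}{2267}\right) = \left(\frac{16}{51} + 6948\right) \left(- \frac{1}{2267}\right) = \frac{354364}{51} \left(- \frac{1}{2267}\right) = - \frac{354364}{115617}$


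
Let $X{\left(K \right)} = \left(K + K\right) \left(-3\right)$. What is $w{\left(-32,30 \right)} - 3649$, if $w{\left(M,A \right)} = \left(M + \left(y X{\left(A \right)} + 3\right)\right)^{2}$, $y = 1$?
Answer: $40032$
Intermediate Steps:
$X{\left(K \right)} = - 6 K$ ($X{\left(K \right)} = 2 K \left(-3\right) = - 6 K$)
$w{\left(M,A \right)} = \left(3 + M - 6 A\right)^{2}$ ($w{\left(M,A \right)} = \left(M + \left(1 \left(- 6 A\right) + 3\right)\right)^{2} = \left(M - \left(-3 + 6 A\right)\right)^{2} = \left(3 + M - 6 A\right)^{2}$)
$w{\left(-32,30 \right)} - 3649 = \left(3 - 32 - 180\right)^{2} - 3649 = \left(-209\right)^{2} - 3649 = 43681 - 3649 = 40032$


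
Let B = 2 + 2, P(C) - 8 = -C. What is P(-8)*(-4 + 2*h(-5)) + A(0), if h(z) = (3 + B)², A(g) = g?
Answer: 1504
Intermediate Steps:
P(C) = 8 - C
B = 4
h(z) = 49 (h(z) = (3 + 4)² = 7² = 49)
P(-8)*(-4 + 2*h(-5)) + A(0) = (8 - 1*(-8))*(-4 + 2*49) + 0 = (8 + 8)*(-4 + 98) + 0 = 16*94 + 0 = 1504 + 0 = 1504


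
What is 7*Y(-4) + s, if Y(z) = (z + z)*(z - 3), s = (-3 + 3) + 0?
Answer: 392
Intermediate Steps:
s = 0 (s = 0 + 0 = 0)
Y(z) = 2*z*(-3 + z) (Y(z) = (2*z)*(-3 + z) = 2*z*(-3 + z))
7*Y(-4) + s = 7*(2*(-4)*(-3 - 4)) + 0 = 7*(2*(-4)*(-7)) + 0 = 7*56 + 0 = 392 + 0 = 392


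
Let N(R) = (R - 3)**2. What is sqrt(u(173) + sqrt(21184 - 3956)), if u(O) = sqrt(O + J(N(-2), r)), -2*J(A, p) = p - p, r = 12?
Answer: sqrt(sqrt(173) + 2*sqrt(4307)) ≈ 12.017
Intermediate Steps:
N(R) = (-3 + R)**2
J(A, p) = 0 (J(A, p) = -(p - p)/2 = -1/2*0 = 0)
u(O) = sqrt(O) (u(O) = sqrt(O + 0) = sqrt(O))
sqrt(u(173) + sqrt(21184 - 3956)) = sqrt(sqrt(173) + sqrt(21184 - 3956)) = sqrt(sqrt(173) + sqrt(17228)) = sqrt(sqrt(173) + 2*sqrt(4307))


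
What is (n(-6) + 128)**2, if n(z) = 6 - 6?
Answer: 16384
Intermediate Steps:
n(z) = 0
(n(-6) + 128)**2 = (0 + 128)**2 = 128**2 = 16384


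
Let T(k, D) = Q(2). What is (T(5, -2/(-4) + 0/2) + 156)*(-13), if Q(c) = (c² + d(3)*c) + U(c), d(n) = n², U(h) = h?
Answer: -2340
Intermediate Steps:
Q(c) = c² + 10*c (Q(c) = (c² + 3²*c) + c = (c² + 9*c) + c = c² + 10*c)
T(k, D) = 24 (T(k, D) = 2*(10 + 2) = 2*12 = 24)
(T(5, -2/(-4) + 0/2) + 156)*(-13) = (24 + 156)*(-13) = 180*(-13) = -2340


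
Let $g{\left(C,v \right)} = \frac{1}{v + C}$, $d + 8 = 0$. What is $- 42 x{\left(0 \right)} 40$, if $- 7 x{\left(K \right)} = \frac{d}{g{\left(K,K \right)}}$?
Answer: $0$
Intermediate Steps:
$d = -8$ ($d = -8 + 0 = -8$)
$g{\left(C,v \right)} = \frac{1}{C + v}$
$x{\left(K \right)} = \frac{16 K}{7}$ ($x{\left(K \right)} = - \frac{\left(-8\right) \frac{1}{\frac{1}{K + K}}}{7} = - \frac{\left(-8\right) \frac{1}{\frac{1}{2 K}}}{7} = - \frac{\left(-8\right) \frac{1}{\frac{1}{2} \frac{1}{K}}}{7} = - \frac{\left(-8\right) 2 K}{7} = - \frac{\left(-16\right) K}{7} = \frac{16 K}{7}$)
$- 42 x{\left(0 \right)} 40 = - 42 \cdot \frac{16}{7} \cdot 0 \cdot 40 = \left(-42\right) 0 \cdot 40 = 0 \cdot 40 = 0$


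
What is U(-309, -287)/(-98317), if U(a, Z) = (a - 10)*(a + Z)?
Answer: -190124/98317 ≈ -1.9338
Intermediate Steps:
U(a, Z) = (-10 + a)*(Z + a)
U(-309, -287)/(-98317) = ((-309)² - 10*(-287) - 10*(-309) - 287*(-309))/(-98317) = (95481 + 2870 + 3090 + 88683)*(-1/98317) = 190124*(-1/98317) = -190124/98317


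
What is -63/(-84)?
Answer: ¾ ≈ 0.75000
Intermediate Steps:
-63/(-84) = -63*(-1/84) = ¾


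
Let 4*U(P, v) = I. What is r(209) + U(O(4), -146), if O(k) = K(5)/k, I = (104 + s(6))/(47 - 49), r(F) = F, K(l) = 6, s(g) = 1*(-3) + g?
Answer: 1565/8 ≈ 195.63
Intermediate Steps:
s(g) = -3 + g
I = -107/2 (I = (104 + (-3 + 6))/(47 - 49) = (104 + 3)/(-2) = 107*(-½) = -107/2 ≈ -53.500)
O(k) = 6/k
U(P, v) = -107/8 (U(P, v) = (¼)*(-107/2) = -107/8)
r(209) + U(O(4), -146) = 209 - 107/8 = 1565/8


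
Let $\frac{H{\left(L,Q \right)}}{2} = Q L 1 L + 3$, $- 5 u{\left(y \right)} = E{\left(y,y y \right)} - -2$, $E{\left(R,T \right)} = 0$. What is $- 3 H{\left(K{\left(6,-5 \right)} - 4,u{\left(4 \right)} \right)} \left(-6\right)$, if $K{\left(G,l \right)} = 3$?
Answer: $\frac{468}{5} \approx 93.6$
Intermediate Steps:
$u{\left(y \right)} = - \frac{2}{5}$ ($u{\left(y \right)} = - \frac{0 - -2}{5} = - \frac{0 + 2}{5} = \left(- \frac{1}{5}\right) 2 = - \frac{2}{5}$)
$H{\left(L,Q \right)} = 6 + 2 Q L^{2}$ ($H{\left(L,Q \right)} = 2 \left(Q L 1 L + 3\right) = 2 \left(Q L L + 3\right) = 2 \left(Q L^{2} + 3\right) = 2 \left(3 + Q L^{2}\right) = 6 + 2 Q L^{2}$)
$- 3 H{\left(K{\left(6,-5 \right)} - 4,u{\left(4 \right)} \right)} \left(-6\right) = - 3 \left(6 + 2 \left(- \frac{2}{5}\right) \left(3 - 4\right)^{2}\right) \left(-6\right) = - 3 \left(6 + 2 \left(- \frac{2}{5}\right) \left(-1\right)^{2}\right) \left(-6\right) = - 3 \left(6 + 2 \left(- \frac{2}{5}\right) 1\right) \left(-6\right) = - 3 \left(6 - \frac{4}{5}\right) \left(-6\right) = \left(-3\right) \frac{26}{5} \left(-6\right) = \left(- \frac{78}{5}\right) \left(-6\right) = \frac{468}{5}$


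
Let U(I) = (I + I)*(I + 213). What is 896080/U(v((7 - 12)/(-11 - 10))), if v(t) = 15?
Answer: 22402/171 ≈ 131.01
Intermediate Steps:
U(I) = 2*I*(213 + I) (U(I) = (2*I)*(213 + I) = 2*I*(213 + I))
896080/U(v((7 - 12)/(-11 - 10))) = 896080/((2*15*(213 + 15))) = 896080/((2*15*228)) = 896080/6840 = 896080*(1/6840) = 22402/171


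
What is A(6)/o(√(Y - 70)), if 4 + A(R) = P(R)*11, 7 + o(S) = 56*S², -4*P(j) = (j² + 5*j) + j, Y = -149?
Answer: 202/12271 ≈ 0.016462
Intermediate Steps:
P(j) = -3*j/2 - j²/4 (P(j) = -((j² + 5*j) + j)/4 = -(j² + 6*j)/4 = -3*j/2 - j²/4)
o(S) = -7 + 56*S²
A(R) = -4 - 11*R*(6 + R)/4 (A(R) = -4 - R*(6 + R)/4*11 = -4 - 11*R*(6 + R)/4)
A(6)/o(√(Y - 70)) = (-4 - 11/4*6*(6 + 6))/(-7 + 56*(√(-149 - 70))²) = (-4 - 11/4*6*12)/(-7 + 56*(√(-219))²) = (-4 - 198)/(-7 + 56*(I*√219)²) = -202/(-7 + 56*(-219)) = -202/(-7 - 12264) = -202/(-12271) = -202*(-1/12271) = 202/12271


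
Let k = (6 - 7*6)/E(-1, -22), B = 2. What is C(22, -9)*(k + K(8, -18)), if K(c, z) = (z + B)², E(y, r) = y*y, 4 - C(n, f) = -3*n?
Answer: 15400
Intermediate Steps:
C(n, f) = 4 + 3*n (C(n, f) = 4 - (-3)*n = 4 + 3*n)
E(y, r) = y²
k = -36 (k = (6 - 7*6)/((-1)²) = (6 - 42)/1 = -36*1 = -36)
K(c, z) = (2 + z)² (K(c, z) = (z + 2)² = (2 + z)²)
C(22, -9)*(k + K(8, -18)) = (4 + 3*22)*(-36 + (2 - 18)²) = (4 + 66)*(-36 + (-16)²) = 70*(-36 + 256) = 70*220 = 15400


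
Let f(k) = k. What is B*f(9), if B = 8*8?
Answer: 576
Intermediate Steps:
B = 64
B*f(9) = 64*9 = 576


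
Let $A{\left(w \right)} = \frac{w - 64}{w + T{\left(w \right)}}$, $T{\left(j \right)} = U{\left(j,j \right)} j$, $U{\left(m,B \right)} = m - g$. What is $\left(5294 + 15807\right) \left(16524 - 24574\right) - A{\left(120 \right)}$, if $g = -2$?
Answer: $- \frac{313397327257}{1845} \approx -1.6986 \cdot 10^{8}$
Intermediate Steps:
$U{\left(m,B \right)} = 2 + m$ ($U{\left(m,B \right)} = m - -2 = m + 2 = 2 + m$)
$T{\left(j \right)} = j \left(2 + j\right)$ ($T{\left(j \right)} = \left(2 + j\right) j = j \left(2 + j\right)$)
$A{\left(w \right)} = \frac{-64 + w}{w + w \left(2 + w\right)}$ ($A{\left(w \right)} = \frac{w - 64}{w + w \left(2 + w\right)} = \frac{-64 + w}{w + w \left(2 + w\right)}$)
$\left(5294 + 15807\right) \left(16524 - 24574\right) - A{\left(120 \right)} = \left(5294 + 15807\right) \left(16524 - 24574\right) - \frac{-64 + 120}{120 \left(3 + 120\right)} = 21101 \left(-8050\right) - \frac{1}{120} \cdot \frac{1}{123} \cdot 56 = -169863050 - \frac{1}{120} \cdot \frac{1}{123} \cdot 56 = -169863050 - \frac{7}{1845} = - \frac{313397327257}{1845}$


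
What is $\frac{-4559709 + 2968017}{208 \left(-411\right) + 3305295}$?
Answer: $- \frac{530564}{1073269} \approx -0.49434$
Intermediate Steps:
$\frac{-4559709 + 2968017}{208 \left(-411\right) + 3305295} = - \frac{1591692}{-85488 + 3305295} = - \frac{1591692}{3219807} = \left(-1591692\right) \frac{1}{3219807} = - \frac{530564}{1073269}$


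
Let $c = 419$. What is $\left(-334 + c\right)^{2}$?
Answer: $7225$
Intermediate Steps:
$\left(-334 + c\right)^{2} = \left(-334 + 419\right)^{2} = 85^{2} = 7225$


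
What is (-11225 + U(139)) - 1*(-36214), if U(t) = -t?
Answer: 24850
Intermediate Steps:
(-11225 + U(139)) - 1*(-36214) = (-11225 - 1*139) - 1*(-36214) = (-11225 - 139) + 36214 = -11364 + 36214 = 24850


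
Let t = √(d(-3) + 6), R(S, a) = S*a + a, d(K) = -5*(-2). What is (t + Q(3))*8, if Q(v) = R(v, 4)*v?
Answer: 416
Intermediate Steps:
d(K) = 10
R(S, a) = a + S*a
Q(v) = v*(4 + 4*v) (Q(v) = (4*(1 + v))*v = (4 + 4*v)*v = v*(4 + 4*v))
t = 4 (t = √(10 + 6) = √16 = 4)
(t + Q(3))*8 = (4 + 4*3*(1 + 3))*8 = (4 + 4*3*4)*8 = (4 + 48)*8 = 52*8 = 416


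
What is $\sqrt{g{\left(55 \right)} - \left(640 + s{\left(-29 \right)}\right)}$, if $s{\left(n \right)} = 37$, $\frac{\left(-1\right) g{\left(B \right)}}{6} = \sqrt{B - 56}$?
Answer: $\sqrt{-677 - 6 i} \approx 0.1153 - 26.019 i$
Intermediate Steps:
$g{\left(B \right)} = - 6 \sqrt{-56 + B}$ ($g{\left(B \right)} = - 6 \sqrt{B - 56} = - 6 \sqrt{-56 + B}$)
$\sqrt{g{\left(55 \right)} - \left(640 + s{\left(-29 \right)}\right)} = \sqrt{- 6 \sqrt{-56 + 55} - 677} = \sqrt{- 6 \sqrt{-1} - 677} = \sqrt{- 6 i - 677} = \sqrt{-677 - 6 i}$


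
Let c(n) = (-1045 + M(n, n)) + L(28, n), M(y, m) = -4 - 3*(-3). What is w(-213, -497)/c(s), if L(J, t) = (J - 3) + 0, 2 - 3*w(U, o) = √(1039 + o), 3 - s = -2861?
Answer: -2/3045 + √542/3045 ≈ 0.0069888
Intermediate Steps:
s = 2864 (s = 3 - 1*(-2861) = 3 + 2861 = 2864)
w(U, o) = ⅔ - √(1039 + o)/3
L(J, t) = -3 + J (L(J, t) = (-3 + J) + 0 = -3 + J)
M(y, m) = 5 (M(y, m) = -4 + 9 = 5)
c(n) = -1015 (c(n) = (-1045 + 5) + (-3 + 28) = -1040 + 25 = -1015)
w(-213, -497)/c(s) = (⅔ - √(1039 - 497)/3)/(-1015) = (⅔ - √542/3)*(-1/1015) = -2/3045 + √542/3045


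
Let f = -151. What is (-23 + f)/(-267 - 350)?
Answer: 174/617 ≈ 0.28201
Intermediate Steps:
(-23 + f)/(-267 - 350) = (-23 - 151)/(-267 - 350) = -174/(-617) = -174*(-1/617) = 174/617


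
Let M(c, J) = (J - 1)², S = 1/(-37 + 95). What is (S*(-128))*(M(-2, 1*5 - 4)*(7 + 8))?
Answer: 0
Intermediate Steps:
S = 1/58 ≈ 0.017241
M(c, J) = (-1 + J)²
(S*(-128))*(M(-2, 1*5 - 4)*(7 + 8)) = ((1/58)*(-128))*((-1 + (1*5 - 4))²*(7 + 8)) = -64*(-1 + (5 - 4))²*15/29 = -64*(-1 + 1)²*15/29 = -64*0²*15/29 = -0*15 = -64/29*0 = 0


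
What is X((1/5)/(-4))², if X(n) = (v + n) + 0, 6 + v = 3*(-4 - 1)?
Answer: 177241/400 ≈ 443.10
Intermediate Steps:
v = -21 (v = -6 + 3*(-4 - 1) = -6 + 3*(-5) = -6 - 15 = -21)
X(n) = -21 + n (X(n) = (-21 + n) + 0 = -21 + n)
X((1/5)/(-4))² = (-21 + (1/5)/(-4))² = (-21 + (1*(⅕))*(-¼))² = (-21 + (⅕)*(-¼))² = (-21 - 1/20)² = (-421/20)² = 177241/400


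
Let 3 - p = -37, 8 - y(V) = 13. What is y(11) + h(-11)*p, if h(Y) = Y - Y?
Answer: -5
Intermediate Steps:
y(V) = -5 (y(V) = 8 - 1*13 = 8 - 13 = -5)
h(Y) = 0
p = 40 (p = 3 - 1*(-37) = 3 + 37 = 40)
y(11) + h(-11)*p = -5 + 0*40 = -5 + 0 = -5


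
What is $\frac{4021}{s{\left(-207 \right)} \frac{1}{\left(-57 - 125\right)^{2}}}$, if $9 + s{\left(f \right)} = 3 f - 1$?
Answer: $- \frac{133191604}{631} \approx -2.1108 \cdot 10^{5}$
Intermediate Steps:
$s{\left(f \right)} = -10 + 3 f$ ($s{\left(f \right)} = -9 + \left(3 f - 1\right) = -9 + \left(-1 + 3 f\right) = -10 + 3 f$)
$\frac{4021}{s{\left(-207 \right)} \frac{1}{\left(-57 - 125\right)^{2}}} = \frac{4021}{\left(-10 + 3 \left(-207\right)\right) \frac{1}{\left(-57 - 125\right)^{2}}} = \frac{4021}{\left(-10 - 621\right) \frac{1}{\left(-182\right)^{2}}} = \frac{4021}{\left(-631\right) \frac{1}{33124}} = \frac{4021}{- \frac{631}{33124}} = 4021 \left(- \frac{33124}{631}\right) = - \frac{133191604}{631}$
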